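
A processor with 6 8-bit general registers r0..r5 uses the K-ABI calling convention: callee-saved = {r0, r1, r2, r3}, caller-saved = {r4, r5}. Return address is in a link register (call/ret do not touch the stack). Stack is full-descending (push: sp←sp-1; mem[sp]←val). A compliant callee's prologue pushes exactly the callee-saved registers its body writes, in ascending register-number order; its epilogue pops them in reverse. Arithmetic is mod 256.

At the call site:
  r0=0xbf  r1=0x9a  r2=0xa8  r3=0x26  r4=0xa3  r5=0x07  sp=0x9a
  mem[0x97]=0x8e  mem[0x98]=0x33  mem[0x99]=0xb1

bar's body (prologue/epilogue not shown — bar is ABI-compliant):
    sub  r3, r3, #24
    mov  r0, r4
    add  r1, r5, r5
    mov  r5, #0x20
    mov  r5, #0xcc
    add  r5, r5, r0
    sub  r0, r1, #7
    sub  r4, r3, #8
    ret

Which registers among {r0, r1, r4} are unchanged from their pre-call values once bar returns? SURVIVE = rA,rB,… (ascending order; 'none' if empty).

SURVIVE = r0,r1

prologue: push r0 -> mem[0x99]=0xbf, sp=0x99
prologue: push r1 -> mem[0x98]=0x9a, sp=0x98
prologue: push r3 -> mem[0x97]=0x26, sp=0x97
body[0] sub  r3, r3, #24 -> r3=0x0e
body[1] mov  r0, r4 -> r0=0xa3
body[2] add  r1, r5, r5 -> r1=0x0e
body[3] mov  r5, #0x20 -> r5=0x20
body[4] mov  r5, #0xcc -> r5=0xcc
body[5] add  r5, r5, r0 -> r5=0x6f
body[6] sub  r0, r1, #7 -> r0=0x07
body[7] sub  r4, r3, #8 -> r4=0x06
epilogue: pop r3=0x26, sp=0x98
epilogue: pop r1=0x9a, sp=0x99
epilogue: pop r0=0xbf, sp=0x9a
r0: callee-saved, written=True
r1: callee-saved, written=True
r4: caller-saved, written=True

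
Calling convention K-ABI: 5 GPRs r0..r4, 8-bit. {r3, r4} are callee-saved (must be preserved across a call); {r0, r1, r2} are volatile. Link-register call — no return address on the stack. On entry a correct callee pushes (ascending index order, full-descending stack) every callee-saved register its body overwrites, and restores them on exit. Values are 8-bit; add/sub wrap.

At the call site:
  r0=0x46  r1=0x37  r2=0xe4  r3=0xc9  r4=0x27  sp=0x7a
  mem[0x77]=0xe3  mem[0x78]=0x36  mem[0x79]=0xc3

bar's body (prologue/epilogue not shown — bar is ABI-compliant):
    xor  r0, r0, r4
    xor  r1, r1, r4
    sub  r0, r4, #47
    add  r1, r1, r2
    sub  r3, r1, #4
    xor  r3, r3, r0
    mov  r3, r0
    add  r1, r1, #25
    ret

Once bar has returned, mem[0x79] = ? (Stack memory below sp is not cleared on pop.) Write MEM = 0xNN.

MEM = 0xc9

prologue: push r3 → mem[0x79]=0xc9, sp=0x79
body[0] xor  r0, r0, r4 → r0=0x61
body[1] xor  r1, r1, r4 → r1=0x10
body[2] sub  r0, r4, #47 → r0=0xf8
body[3] add  r1, r1, r2 → r1=0xf4
body[4] sub  r3, r1, #4 → r3=0xf0
body[5] xor  r3, r3, r0 → r3=0x08
body[6] mov  r3, r0 → r3=0xf8
body[7] add  r1, r1, #25 → r1=0x0d
epilogue: pop r3=0xc9, sp=0x7a
prologue pushed ['r3'] at ['0x79']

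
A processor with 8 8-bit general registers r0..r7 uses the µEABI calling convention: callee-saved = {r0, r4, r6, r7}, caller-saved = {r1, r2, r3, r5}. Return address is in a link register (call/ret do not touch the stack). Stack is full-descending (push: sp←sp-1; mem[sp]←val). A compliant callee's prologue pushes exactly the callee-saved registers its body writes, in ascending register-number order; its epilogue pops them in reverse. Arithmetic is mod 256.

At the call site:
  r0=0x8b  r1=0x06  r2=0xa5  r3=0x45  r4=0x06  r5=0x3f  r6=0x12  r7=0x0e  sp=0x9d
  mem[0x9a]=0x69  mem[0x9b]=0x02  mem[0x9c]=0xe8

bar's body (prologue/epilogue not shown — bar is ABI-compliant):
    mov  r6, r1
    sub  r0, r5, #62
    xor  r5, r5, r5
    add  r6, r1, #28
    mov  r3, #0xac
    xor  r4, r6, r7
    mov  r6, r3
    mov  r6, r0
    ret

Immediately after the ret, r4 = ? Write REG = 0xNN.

REG = 0x06

prologue: push r0 → mem[0x9c]=0x8b, sp=0x9c
prologue: push r4 → mem[0x9b]=0x06, sp=0x9b
prologue: push r6 → mem[0x9a]=0x12, sp=0x9a
body[0] mov  r6, r1 → r6=0x06
body[1] sub  r0, r5, #62 → r0=0x01
body[2] xor  r5, r5, r5 → r5=0x00
body[3] add  r6, r1, #28 → r6=0x22
body[4] mov  r3, #0xac → r3=0xac
body[5] xor  r4, r6, r7 → r4=0x2c
body[6] mov  r6, r3 → r6=0xac
body[7] mov  r6, r0 → r6=0x01
epilogue: pop r6=0x12, sp=0x9b
epilogue: pop r4=0x06, sp=0x9c
epilogue: pop r0=0x8b, sp=0x9d
r4 is callee-saved → restored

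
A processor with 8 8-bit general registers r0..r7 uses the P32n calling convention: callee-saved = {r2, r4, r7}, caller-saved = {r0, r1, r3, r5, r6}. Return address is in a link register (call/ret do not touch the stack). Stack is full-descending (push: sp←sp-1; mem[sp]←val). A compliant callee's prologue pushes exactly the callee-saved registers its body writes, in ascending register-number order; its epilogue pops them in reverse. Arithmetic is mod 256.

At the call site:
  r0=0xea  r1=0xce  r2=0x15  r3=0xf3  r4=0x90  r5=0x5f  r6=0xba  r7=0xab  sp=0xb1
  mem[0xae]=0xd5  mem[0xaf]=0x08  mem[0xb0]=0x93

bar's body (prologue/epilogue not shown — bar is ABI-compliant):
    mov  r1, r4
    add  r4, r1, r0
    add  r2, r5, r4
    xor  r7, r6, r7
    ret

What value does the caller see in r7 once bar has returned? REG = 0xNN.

REG = 0xab

prologue: push r2 → mem[0xb0]=0x15, sp=0xb0
prologue: push r4 → mem[0xaf]=0x90, sp=0xaf
prologue: push r7 → mem[0xae]=0xab, sp=0xae
body[0] mov  r1, r4 → r1=0x90
body[1] add  r4, r1, r0 → r4=0x7a
body[2] add  r2, r5, r4 → r2=0xd9
body[3] xor  r7, r6, r7 → r7=0x11
epilogue: pop r7=0xab, sp=0xaf
epilogue: pop r4=0x90, sp=0xb0
epilogue: pop r2=0x15, sp=0xb1
r7 is callee-saved → restored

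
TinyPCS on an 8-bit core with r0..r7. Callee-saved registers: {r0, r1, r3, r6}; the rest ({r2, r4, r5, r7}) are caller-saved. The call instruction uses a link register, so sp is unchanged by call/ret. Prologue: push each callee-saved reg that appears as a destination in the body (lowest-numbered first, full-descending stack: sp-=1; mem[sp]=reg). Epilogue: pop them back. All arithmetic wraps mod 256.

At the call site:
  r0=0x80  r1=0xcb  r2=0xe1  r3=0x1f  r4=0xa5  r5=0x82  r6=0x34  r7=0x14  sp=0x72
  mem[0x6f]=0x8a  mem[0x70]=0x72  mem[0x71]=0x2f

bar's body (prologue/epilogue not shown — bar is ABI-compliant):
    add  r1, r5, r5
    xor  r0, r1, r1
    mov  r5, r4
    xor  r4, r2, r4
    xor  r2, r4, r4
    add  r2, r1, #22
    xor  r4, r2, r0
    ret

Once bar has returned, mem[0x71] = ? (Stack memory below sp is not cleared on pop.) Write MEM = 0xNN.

MEM = 0x80

prologue: push r0 → mem[0x71]=0x80, sp=0x71
prologue: push r1 → mem[0x70]=0xcb, sp=0x70
body[0] add  r1, r5, r5 → r1=0x04
body[1] xor  r0, r1, r1 → r0=0x00
body[2] mov  r5, r4 → r5=0xa5
body[3] xor  r4, r2, r4 → r4=0x44
body[4] xor  r2, r4, r4 → r2=0x00
body[5] add  r2, r1, #22 → r2=0x1a
body[6] xor  r4, r2, r0 → r4=0x1a
epilogue: pop r1=0xcb, sp=0x71
epilogue: pop r0=0x80, sp=0x72
prologue pushed ['r0', 'r1'] at ['0x71', '0x70']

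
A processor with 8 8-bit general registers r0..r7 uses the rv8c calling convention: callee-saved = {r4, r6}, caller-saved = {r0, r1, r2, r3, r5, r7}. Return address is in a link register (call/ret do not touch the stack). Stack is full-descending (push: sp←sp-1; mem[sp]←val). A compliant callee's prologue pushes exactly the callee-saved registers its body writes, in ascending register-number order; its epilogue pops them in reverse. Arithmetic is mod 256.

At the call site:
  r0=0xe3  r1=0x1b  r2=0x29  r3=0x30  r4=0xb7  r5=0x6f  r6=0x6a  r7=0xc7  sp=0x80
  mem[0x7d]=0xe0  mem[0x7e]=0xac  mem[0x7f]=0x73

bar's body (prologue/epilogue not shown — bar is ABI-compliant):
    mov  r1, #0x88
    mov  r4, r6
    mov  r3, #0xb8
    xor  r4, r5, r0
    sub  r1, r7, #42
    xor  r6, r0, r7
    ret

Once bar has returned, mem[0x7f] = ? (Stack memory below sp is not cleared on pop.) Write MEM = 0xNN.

MEM = 0xb7

prologue: push r4 → mem[0x7f]=0xb7, sp=0x7f
prologue: push r6 → mem[0x7e]=0x6a, sp=0x7e
body[0] mov  r1, #0x88 → r1=0x88
body[1] mov  r4, r6 → r4=0x6a
body[2] mov  r3, #0xb8 → r3=0xb8
body[3] xor  r4, r5, r0 → r4=0x8c
body[4] sub  r1, r7, #42 → r1=0x9d
body[5] xor  r6, r0, r7 → r6=0x24
epilogue: pop r6=0x6a, sp=0x7f
epilogue: pop r4=0xb7, sp=0x80
prologue pushed ['r4', 'r6'] at ['0x7f', '0x7e']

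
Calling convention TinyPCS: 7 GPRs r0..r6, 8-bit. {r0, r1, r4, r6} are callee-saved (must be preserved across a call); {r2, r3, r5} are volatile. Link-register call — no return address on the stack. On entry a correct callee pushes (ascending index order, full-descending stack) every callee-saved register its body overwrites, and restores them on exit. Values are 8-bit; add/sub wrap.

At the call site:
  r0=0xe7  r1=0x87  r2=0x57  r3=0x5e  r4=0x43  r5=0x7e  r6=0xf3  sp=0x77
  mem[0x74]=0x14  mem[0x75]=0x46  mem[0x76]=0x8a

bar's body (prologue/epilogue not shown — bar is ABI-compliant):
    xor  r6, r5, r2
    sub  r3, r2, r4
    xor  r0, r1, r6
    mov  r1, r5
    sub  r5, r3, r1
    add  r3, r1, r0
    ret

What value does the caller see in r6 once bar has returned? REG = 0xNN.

prologue: push r0 → mem[0x76]=0xe7, sp=0x76
prologue: push r1 → mem[0x75]=0x87, sp=0x75
prologue: push r6 → mem[0x74]=0xf3, sp=0x74
body[0] xor  r6, r5, r2 → r6=0x29
body[1] sub  r3, r2, r4 → r3=0x14
body[2] xor  r0, r1, r6 → r0=0xae
body[3] mov  r1, r5 → r1=0x7e
body[4] sub  r5, r3, r1 → r5=0x96
body[5] add  r3, r1, r0 → r3=0x2c
epilogue: pop r6=0xf3, sp=0x75
epilogue: pop r1=0x87, sp=0x76
epilogue: pop r0=0xe7, sp=0x77
r6 is callee-saved → restored

REG = 0xf3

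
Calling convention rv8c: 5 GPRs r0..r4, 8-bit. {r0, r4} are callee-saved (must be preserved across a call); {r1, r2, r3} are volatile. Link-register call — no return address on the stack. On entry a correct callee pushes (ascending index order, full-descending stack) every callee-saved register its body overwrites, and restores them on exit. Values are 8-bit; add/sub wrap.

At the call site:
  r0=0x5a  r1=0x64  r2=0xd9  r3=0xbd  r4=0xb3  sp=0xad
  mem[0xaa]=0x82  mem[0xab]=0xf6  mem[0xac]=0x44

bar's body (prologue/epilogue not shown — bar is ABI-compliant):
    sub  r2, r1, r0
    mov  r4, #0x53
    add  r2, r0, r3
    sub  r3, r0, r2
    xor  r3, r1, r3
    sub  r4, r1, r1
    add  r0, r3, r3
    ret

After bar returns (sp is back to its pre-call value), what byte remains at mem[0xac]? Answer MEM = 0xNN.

prologue: push r0 → mem[0xac]=0x5a, sp=0xac
prologue: push r4 → mem[0xab]=0xb3, sp=0xab
body[0] sub  r2, r1, r0 → r2=0x0a
body[1] mov  r4, #0x53 → r4=0x53
body[2] add  r2, r0, r3 → r2=0x17
body[3] sub  r3, r0, r2 → r3=0x43
body[4] xor  r3, r1, r3 → r3=0x27
body[5] sub  r4, r1, r1 → r4=0x00
body[6] add  r0, r3, r3 → r0=0x4e
epilogue: pop r4=0xb3, sp=0xac
epilogue: pop r0=0x5a, sp=0xad
prologue pushed ['r0', 'r4'] at ['0xac', '0xab']

MEM = 0x5a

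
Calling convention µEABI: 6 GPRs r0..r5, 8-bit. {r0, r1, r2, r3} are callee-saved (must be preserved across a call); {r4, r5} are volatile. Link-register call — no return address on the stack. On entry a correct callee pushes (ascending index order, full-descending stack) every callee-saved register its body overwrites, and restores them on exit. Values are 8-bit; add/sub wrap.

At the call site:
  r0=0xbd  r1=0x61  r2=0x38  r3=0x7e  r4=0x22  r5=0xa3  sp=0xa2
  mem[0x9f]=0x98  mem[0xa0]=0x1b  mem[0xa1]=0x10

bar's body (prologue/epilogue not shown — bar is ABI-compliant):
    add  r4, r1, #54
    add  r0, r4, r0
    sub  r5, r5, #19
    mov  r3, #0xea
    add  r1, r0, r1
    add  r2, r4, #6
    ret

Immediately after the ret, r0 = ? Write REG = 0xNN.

REG = 0xbd

prologue: push r0 → mem[0xa1]=0xbd, sp=0xa1
prologue: push r1 → mem[0xa0]=0x61, sp=0xa0
prologue: push r2 → mem[0x9f]=0x38, sp=0x9f
prologue: push r3 → mem[0x9e]=0x7e, sp=0x9e
body[0] add  r4, r1, #54 → r4=0x97
body[1] add  r0, r4, r0 → r0=0x54
body[2] sub  r5, r5, #19 → r5=0x90
body[3] mov  r3, #0xea → r3=0xea
body[4] add  r1, r0, r1 → r1=0xb5
body[5] add  r2, r4, #6 → r2=0x9d
epilogue: pop r3=0x7e, sp=0x9f
epilogue: pop r2=0x38, sp=0xa0
epilogue: pop r1=0x61, sp=0xa1
epilogue: pop r0=0xbd, sp=0xa2
r0 is callee-saved → restored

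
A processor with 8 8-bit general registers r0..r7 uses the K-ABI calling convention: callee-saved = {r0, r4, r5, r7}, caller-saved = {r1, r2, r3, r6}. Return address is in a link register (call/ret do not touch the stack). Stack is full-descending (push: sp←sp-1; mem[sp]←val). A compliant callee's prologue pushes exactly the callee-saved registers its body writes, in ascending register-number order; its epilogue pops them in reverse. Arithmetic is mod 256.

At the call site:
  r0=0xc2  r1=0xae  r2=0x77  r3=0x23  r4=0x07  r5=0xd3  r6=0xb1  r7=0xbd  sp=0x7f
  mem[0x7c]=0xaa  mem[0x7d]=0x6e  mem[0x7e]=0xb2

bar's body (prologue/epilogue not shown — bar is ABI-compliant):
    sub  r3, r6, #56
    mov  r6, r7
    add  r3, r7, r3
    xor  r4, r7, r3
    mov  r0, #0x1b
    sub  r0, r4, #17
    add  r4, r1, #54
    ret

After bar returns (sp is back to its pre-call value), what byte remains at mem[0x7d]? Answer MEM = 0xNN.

MEM = 0x07

prologue: push r0 -> mem[0x7e]=0xc2, sp=0x7e
prologue: push r4 -> mem[0x7d]=0x07, sp=0x7d
body[0] sub  r3, r6, #56 -> r3=0x79
body[1] mov  r6, r7 -> r6=0xbd
body[2] add  r3, r7, r3 -> r3=0x36
body[3] xor  r4, r7, r3 -> r4=0x8b
body[4] mov  r0, #0x1b -> r0=0x1b
body[5] sub  r0, r4, #17 -> r0=0x7a
body[6] add  r4, r1, #54 -> r4=0xe4
epilogue: pop r4=0x07, sp=0x7e
epilogue: pop r0=0xc2, sp=0x7f
prologue pushed ['r0', 'r4'] at ['0x7e', '0x7d']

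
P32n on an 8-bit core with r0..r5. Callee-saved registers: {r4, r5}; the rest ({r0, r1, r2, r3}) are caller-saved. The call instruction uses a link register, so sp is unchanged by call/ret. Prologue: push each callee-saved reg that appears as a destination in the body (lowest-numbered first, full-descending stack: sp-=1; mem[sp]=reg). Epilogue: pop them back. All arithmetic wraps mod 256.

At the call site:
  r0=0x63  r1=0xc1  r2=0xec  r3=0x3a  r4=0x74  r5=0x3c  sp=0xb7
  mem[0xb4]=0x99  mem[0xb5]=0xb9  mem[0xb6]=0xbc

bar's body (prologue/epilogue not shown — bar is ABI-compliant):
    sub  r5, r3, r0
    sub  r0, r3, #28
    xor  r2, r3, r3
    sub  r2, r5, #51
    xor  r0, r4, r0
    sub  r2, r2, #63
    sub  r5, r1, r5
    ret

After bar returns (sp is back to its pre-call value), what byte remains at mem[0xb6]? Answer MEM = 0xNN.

MEM = 0x3c

prologue: push r5 -> mem[0xb6]=0x3c, sp=0xb6
body[0] sub  r5, r3, r0 -> r5=0xd7
body[1] sub  r0, r3, #28 -> r0=0x1e
body[2] xor  r2, r3, r3 -> r2=0x00
body[3] sub  r2, r5, #51 -> r2=0xa4
body[4] xor  r0, r4, r0 -> r0=0x6a
body[5] sub  r2, r2, #63 -> r2=0x65
body[6] sub  r5, r1, r5 -> r5=0xea
epilogue: pop r5=0x3c, sp=0xb7
prologue pushed ['r5'] at ['0xb6']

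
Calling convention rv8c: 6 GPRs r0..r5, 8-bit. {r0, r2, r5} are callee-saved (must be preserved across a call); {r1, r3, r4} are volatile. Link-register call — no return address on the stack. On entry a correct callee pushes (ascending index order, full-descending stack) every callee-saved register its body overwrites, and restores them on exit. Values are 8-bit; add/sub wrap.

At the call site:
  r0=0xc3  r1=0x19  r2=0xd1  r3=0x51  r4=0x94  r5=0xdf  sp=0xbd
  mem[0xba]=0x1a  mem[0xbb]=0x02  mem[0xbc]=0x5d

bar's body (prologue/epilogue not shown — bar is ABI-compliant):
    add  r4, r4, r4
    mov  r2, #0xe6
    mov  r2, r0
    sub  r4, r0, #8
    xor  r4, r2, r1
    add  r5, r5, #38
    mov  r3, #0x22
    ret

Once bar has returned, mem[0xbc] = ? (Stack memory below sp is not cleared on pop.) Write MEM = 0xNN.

MEM = 0xd1

prologue: push r2 → mem[0xbc]=0xd1, sp=0xbc
prologue: push r5 → mem[0xbb]=0xdf, sp=0xbb
body[0] add  r4, r4, r4 → r4=0x28
body[1] mov  r2, #0xe6 → r2=0xe6
body[2] mov  r2, r0 → r2=0xc3
body[3] sub  r4, r0, #8 → r4=0xbb
body[4] xor  r4, r2, r1 → r4=0xda
body[5] add  r5, r5, #38 → r5=0x05
body[6] mov  r3, #0x22 → r3=0x22
epilogue: pop r5=0xdf, sp=0xbc
epilogue: pop r2=0xd1, sp=0xbd
prologue pushed ['r2', 'r5'] at ['0xbc', '0xbb']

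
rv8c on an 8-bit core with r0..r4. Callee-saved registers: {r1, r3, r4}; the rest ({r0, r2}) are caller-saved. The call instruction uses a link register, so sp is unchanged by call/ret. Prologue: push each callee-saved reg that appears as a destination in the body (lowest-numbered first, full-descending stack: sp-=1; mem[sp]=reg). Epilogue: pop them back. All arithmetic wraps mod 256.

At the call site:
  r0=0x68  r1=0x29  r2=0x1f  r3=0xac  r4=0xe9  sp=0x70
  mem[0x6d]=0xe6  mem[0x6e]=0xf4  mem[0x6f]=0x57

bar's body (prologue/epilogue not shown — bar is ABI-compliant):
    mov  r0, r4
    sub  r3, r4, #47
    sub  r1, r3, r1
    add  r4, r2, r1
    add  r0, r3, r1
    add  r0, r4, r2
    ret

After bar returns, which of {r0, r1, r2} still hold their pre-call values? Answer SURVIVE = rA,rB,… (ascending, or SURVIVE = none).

prologue: push r1 -> mem[0x6f]=0x29, sp=0x6f
prologue: push r3 -> mem[0x6e]=0xac, sp=0x6e
prologue: push r4 -> mem[0x6d]=0xe9, sp=0x6d
body[0] mov  r0, r4 -> r0=0xe9
body[1] sub  r3, r4, #47 -> r3=0xba
body[2] sub  r1, r3, r1 -> r1=0x91
body[3] add  r4, r2, r1 -> r4=0xb0
body[4] add  r0, r3, r1 -> r0=0x4b
body[5] add  r0, r4, r2 -> r0=0xcf
epilogue: pop r4=0xe9, sp=0x6e
epilogue: pop r3=0xac, sp=0x6f
epilogue: pop r1=0x29, sp=0x70
r0: caller-saved, written=True
r1: callee-saved, written=True
r2: caller-saved, written=False

SURVIVE = r1,r2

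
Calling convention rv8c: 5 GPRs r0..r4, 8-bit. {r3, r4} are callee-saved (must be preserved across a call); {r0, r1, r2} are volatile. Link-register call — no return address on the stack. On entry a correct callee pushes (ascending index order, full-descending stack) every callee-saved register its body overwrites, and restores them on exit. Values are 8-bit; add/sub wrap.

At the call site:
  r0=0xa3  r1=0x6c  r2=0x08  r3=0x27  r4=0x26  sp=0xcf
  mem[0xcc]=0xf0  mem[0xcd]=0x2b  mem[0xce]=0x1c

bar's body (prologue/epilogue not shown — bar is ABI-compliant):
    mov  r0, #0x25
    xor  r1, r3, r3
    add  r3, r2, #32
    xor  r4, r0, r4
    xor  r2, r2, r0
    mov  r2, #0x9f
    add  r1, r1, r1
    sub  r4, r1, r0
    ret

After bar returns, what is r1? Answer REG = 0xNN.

REG = 0x00

prologue: push r3 → mem[0xce]=0x27, sp=0xce
prologue: push r4 → mem[0xcd]=0x26, sp=0xcd
body[0] mov  r0, #0x25 → r0=0x25
body[1] xor  r1, r3, r3 → r1=0x00
body[2] add  r3, r2, #32 → r3=0x28
body[3] xor  r4, r0, r4 → r4=0x03
body[4] xor  r2, r2, r0 → r2=0x2d
body[5] mov  r2, #0x9f → r2=0x9f
body[6] add  r1, r1, r1 → r1=0x00
body[7] sub  r4, r1, r0 → r4=0xdb
epilogue: pop r4=0x26, sp=0xce
epilogue: pop r3=0x27, sp=0xcf
r1 is caller-saved → body value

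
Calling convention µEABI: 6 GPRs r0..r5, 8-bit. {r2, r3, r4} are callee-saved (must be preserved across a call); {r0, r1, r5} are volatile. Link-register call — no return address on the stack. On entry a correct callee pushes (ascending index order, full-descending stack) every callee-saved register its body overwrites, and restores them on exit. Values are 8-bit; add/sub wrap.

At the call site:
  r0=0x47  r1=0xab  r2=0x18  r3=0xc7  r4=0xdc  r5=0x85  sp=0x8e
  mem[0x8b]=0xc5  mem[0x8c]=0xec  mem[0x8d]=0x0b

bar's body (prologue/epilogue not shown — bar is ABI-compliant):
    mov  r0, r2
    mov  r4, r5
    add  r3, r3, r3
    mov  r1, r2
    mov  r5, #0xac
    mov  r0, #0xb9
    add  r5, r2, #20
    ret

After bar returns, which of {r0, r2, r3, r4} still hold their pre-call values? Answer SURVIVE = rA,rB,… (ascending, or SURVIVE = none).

SURVIVE = r2,r3,r4

prologue: push r3 -> mem[0x8d]=0xc7, sp=0x8d
prologue: push r4 -> mem[0x8c]=0xdc, sp=0x8c
body[0] mov  r0, r2 -> r0=0x18
body[1] mov  r4, r5 -> r4=0x85
body[2] add  r3, r3, r3 -> r3=0x8e
body[3] mov  r1, r2 -> r1=0x18
body[4] mov  r5, #0xac -> r5=0xac
body[5] mov  r0, #0xb9 -> r0=0xb9
body[6] add  r5, r2, #20 -> r5=0x2c
epilogue: pop r4=0xdc, sp=0x8d
epilogue: pop r3=0xc7, sp=0x8e
r0: caller-saved, written=True
r2: callee-saved, written=False
r3: callee-saved, written=True
r4: callee-saved, written=True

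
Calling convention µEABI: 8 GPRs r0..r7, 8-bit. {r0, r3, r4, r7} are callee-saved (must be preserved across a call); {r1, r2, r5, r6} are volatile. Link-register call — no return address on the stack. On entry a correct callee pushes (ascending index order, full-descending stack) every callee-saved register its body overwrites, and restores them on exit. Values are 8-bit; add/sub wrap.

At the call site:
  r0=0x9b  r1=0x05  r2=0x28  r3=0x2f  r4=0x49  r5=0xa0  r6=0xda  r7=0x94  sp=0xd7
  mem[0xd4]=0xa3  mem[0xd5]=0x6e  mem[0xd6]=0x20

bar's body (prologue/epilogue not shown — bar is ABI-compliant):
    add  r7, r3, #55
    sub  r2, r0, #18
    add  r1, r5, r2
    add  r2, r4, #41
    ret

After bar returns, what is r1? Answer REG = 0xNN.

REG = 0x29

prologue: push r7 → mem[0xd6]=0x94, sp=0xd6
body[0] add  r7, r3, #55 → r7=0x66
body[1] sub  r2, r0, #18 → r2=0x89
body[2] add  r1, r5, r2 → r1=0x29
body[3] add  r2, r4, #41 → r2=0x72
epilogue: pop r7=0x94, sp=0xd7
r1 is caller-saved → body value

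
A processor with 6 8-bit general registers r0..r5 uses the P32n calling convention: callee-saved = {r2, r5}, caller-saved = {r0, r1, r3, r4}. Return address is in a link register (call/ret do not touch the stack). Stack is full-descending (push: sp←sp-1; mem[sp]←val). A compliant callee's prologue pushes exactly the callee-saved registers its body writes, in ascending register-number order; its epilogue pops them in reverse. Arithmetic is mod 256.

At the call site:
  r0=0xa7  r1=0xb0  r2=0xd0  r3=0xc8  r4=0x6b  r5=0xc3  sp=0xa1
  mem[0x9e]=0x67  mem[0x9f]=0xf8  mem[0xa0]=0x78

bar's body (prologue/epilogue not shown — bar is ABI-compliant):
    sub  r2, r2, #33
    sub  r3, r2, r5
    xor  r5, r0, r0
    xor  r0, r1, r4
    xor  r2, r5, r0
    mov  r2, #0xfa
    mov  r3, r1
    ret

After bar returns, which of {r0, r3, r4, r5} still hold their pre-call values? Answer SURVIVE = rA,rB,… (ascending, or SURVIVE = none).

prologue: push r2 -> mem[0xa0]=0xd0, sp=0xa0
prologue: push r5 -> mem[0x9f]=0xc3, sp=0x9f
body[0] sub  r2, r2, #33 -> r2=0xaf
body[1] sub  r3, r2, r5 -> r3=0xec
body[2] xor  r5, r0, r0 -> r5=0x00
body[3] xor  r0, r1, r4 -> r0=0xdb
body[4] xor  r2, r5, r0 -> r2=0xdb
body[5] mov  r2, #0xfa -> r2=0xfa
body[6] mov  r3, r1 -> r3=0xb0
epilogue: pop r5=0xc3, sp=0xa0
epilogue: pop r2=0xd0, sp=0xa1
r0: caller-saved, written=True
r3: caller-saved, written=True
r4: caller-saved, written=False
r5: callee-saved, written=True

SURVIVE = r4,r5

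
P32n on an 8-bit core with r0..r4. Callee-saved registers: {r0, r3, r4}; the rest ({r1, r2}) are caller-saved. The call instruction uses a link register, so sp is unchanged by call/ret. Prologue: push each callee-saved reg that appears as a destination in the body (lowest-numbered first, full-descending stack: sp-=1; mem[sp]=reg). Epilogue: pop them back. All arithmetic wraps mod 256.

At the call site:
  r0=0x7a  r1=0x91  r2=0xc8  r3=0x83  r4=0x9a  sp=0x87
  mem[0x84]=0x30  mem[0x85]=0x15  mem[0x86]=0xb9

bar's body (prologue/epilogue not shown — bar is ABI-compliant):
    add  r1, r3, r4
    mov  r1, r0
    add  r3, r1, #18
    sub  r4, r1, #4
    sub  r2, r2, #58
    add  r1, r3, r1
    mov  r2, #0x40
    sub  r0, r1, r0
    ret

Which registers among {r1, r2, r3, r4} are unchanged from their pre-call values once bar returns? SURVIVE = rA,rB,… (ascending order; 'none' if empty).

prologue: push r0 -> mem[0x86]=0x7a, sp=0x86
prologue: push r3 -> mem[0x85]=0x83, sp=0x85
prologue: push r4 -> mem[0x84]=0x9a, sp=0x84
body[0] add  r1, r3, r4 -> r1=0x1d
body[1] mov  r1, r0 -> r1=0x7a
body[2] add  r3, r1, #18 -> r3=0x8c
body[3] sub  r4, r1, #4 -> r4=0x76
body[4] sub  r2, r2, #58 -> r2=0x8e
body[5] add  r1, r3, r1 -> r1=0x06
body[6] mov  r2, #0x40 -> r2=0x40
body[7] sub  r0, r1, r0 -> r0=0x8c
epilogue: pop r4=0x9a, sp=0x85
epilogue: pop r3=0x83, sp=0x86
epilogue: pop r0=0x7a, sp=0x87
r1: caller-saved, written=True
r2: caller-saved, written=True
r3: callee-saved, written=True
r4: callee-saved, written=True

SURVIVE = r3,r4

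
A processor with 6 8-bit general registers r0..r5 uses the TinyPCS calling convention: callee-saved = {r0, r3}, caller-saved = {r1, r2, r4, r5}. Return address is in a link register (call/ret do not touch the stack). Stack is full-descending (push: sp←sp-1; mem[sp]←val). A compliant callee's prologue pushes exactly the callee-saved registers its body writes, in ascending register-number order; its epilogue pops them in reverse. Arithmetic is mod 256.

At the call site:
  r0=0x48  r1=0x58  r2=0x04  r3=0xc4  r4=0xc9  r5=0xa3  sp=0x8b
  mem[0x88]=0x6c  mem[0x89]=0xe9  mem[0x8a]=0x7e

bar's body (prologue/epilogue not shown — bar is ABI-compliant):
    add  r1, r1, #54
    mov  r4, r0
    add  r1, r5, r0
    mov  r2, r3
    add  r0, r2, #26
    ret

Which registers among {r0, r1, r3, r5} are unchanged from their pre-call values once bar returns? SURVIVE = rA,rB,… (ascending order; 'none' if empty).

SURVIVE = r0,r3,r5

prologue: push r0 -> mem[0x8a]=0x48, sp=0x8a
body[0] add  r1, r1, #54 -> r1=0x8e
body[1] mov  r4, r0 -> r4=0x48
body[2] add  r1, r5, r0 -> r1=0xeb
body[3] mov  r2, r3 -> r2=0xc4
body[4] add  r0, r2, #26 -> r0=0xde
epilogue: pop r0=0x48, sp=0x8b
r0: callee-saved, written=True
r1: caller-saved, written=True
r3: callee-saved, written=False
r5: caller-saved, written=False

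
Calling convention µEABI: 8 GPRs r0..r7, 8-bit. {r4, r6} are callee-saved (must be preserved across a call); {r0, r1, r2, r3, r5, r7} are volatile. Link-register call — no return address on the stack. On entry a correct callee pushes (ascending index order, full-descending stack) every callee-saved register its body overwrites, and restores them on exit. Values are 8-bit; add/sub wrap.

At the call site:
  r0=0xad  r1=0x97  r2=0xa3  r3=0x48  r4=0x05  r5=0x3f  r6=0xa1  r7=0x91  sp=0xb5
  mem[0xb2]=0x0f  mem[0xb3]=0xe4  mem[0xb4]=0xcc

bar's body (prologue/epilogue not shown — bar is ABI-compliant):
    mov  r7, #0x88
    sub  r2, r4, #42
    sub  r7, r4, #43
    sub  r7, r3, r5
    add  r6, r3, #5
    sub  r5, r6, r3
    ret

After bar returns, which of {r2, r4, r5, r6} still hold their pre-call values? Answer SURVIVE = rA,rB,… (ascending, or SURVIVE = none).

prologue: push r6 → mem[0xb4]=0xa1, sp=0xb4
body[0] mov  r7, #0x88 → r7=0x88
body[1] sub  r2, r4, #42 → r2=0xdb
body[2] sub  r7, r4, #43 → r7=0xda
body[3] sub  r7, r3, r5 → r7=0x09
body[4] add  r6, r3, #5 → r6=0x4d
body[5] sub  r5, r6, r3 → r5=0x05
epilogue: pop r6=0xa1, sp=0xb5
r2: caller-saved, written=True
r4: callee-saved, written=False
r5: caller-saved, written=True
r6: callee-saved, written=True

SURVIVE = r4,r6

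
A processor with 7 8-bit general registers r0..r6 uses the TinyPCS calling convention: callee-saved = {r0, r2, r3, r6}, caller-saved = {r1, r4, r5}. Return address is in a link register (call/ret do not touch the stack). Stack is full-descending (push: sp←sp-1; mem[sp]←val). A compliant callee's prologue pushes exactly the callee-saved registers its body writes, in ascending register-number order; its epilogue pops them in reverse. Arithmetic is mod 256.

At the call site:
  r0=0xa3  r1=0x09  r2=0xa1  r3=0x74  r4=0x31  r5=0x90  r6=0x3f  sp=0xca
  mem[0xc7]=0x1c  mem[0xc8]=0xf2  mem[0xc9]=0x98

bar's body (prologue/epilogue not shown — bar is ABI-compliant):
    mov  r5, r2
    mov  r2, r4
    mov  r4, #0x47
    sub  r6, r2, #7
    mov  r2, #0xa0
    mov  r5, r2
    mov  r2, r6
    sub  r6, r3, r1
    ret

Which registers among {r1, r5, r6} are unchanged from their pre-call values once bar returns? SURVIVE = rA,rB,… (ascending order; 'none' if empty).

SURVIVE = r1,r6

prologue: push r2 -> mem[0xc9]=0xa1, sp=0xc9
prologue: push r6 -> mem[0xc8]=0x3f, sp=0xc8
body[0] mov  r5, r2 -> r5=0xa1
body[1] mov  r2, r4 -> r2=0x31
body[2] mov  r4, #0x47 -> r4=0x47
body[3] sub  r6, r2, #7 -> r6=0x2a
body[4] mov  r2, #0xa0 -> r2=0xa0
body[5] mov  r5, r2 -> r5=0xa0
body[6] mov  r2, r6 -> r2=0x2a
body[7] sub  r6, r3, r1 -> r6=0x6b
epilogue: pop r6=0x3f, sp=0xc9
epilogue: pop r2=0xa1, sp=0xca
r1: caller-saved, written=False
r5: caller-saved, written=True
r6: callee-saved, written=True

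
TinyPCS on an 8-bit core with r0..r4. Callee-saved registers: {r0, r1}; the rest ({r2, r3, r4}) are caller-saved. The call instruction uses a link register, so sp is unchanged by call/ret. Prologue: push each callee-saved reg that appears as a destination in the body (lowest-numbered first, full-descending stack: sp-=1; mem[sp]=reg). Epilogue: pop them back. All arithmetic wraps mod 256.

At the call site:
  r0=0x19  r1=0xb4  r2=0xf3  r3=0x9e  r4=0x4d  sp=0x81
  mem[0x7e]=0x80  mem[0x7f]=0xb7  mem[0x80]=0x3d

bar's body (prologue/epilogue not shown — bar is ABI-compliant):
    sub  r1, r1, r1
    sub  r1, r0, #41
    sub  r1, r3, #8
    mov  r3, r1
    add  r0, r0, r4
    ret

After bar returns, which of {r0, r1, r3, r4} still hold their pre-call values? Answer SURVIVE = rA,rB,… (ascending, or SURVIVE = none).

SURVIVE = r0,r1,r4

prologue: push r0 -> mem[0x80]=0x19, sp=0x80
prologue: push r1 -> mem[0x7f]=0xb4, sp=0x7f
body[0] sub  r1, r1, r1 -> r1=0x00
body[1] sub  r1, r0, #41 -> r1=0xf0
body[2] sub  r1, r3, #8 -> r1=0x96
body[3] mov  r3, r1 -> r3=0x96
body[4] add  r0, r0, r4 -> r0=0x66
epilogue: pop r1=0xb4, sp=0x80
epilogue: pop r0=0x19, sp=0x81
r0: callee-saved, written=True
r1: callee-saved, written=True
r3: caller-saved, written=True
r4: caller-saved, written=False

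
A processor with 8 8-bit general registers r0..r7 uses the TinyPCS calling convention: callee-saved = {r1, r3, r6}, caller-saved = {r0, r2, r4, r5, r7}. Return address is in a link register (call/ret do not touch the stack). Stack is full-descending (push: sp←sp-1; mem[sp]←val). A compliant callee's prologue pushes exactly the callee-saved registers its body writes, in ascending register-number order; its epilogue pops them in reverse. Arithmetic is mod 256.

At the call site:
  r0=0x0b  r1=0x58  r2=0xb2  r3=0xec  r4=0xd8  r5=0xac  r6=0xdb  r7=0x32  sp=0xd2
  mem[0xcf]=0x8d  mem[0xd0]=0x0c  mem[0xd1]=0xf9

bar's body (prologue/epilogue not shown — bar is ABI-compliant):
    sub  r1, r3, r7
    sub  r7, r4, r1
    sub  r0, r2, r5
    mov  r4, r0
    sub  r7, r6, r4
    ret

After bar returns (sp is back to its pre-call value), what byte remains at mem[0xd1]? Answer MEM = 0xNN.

prologue: push r1 -> mem[0xd1]=0x58, sp=0xd1
body[0] sub  r1, r3, r7 -> r1=0xba
body[1] sub  r7, r4, r1 -> r7=0x1e
body[2] sub  r0, r2, r5 -> r0=0x06
body[3] mov  r4, r0 -> r4=0x06
body[4] sub  r7, r6, r4 -> r7=0xd5
epilogue: pop r1=0x58, sp=0xd2
prologue pushed ['r1'] at ['0xd1']

MEM = 0x58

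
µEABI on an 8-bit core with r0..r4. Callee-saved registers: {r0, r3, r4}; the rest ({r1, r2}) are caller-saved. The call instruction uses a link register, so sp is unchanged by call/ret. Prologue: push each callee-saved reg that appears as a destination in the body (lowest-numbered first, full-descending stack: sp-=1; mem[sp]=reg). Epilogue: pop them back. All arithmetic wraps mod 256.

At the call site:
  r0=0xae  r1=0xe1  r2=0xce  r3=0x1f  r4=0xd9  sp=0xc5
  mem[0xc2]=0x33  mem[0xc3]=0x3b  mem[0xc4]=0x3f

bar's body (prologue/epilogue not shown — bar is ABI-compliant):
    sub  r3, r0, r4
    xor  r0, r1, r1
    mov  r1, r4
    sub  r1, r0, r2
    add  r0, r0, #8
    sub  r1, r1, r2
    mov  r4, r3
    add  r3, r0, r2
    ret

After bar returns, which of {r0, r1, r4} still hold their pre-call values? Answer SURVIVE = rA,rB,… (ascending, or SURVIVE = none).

SURVIVE = r0,r4

prologue: push r0 → mem[0xc4]=0xae, sp=0xc4
prologue: push r3 → mem[0xc3]=0x1f, sp=0xc3
prologue: push r4 → mem[0xc2]=0xd9, sp=0xc2
body[0] sub  r3, r0, r4 → r3=0xd5
body[1] xor  r0, r1, r1 → r0=0x00
body[2] mov  r1, r4 → r1=0xd9
body[3] sub  r1, r0, r2 → r1=0x32
body[4] add  r0, r0, #8 → r0=0x08
body[5] sub  r1, r1, r2 → r1=0x64
body[6] mov  r4, r3 → r4=0xd5
body[7] add  r3, r0, r2 → r3=0xd6
epilogue: pop r4=0xd9, sp=0xc3
epilogue: pop r3=0x1f, sp=0xc4
epilogue: pop r0=0xae, sp=0xc5
r0: callee-saved, written=True
r1: caller-saved, written=True
r4: callee-saved, written=True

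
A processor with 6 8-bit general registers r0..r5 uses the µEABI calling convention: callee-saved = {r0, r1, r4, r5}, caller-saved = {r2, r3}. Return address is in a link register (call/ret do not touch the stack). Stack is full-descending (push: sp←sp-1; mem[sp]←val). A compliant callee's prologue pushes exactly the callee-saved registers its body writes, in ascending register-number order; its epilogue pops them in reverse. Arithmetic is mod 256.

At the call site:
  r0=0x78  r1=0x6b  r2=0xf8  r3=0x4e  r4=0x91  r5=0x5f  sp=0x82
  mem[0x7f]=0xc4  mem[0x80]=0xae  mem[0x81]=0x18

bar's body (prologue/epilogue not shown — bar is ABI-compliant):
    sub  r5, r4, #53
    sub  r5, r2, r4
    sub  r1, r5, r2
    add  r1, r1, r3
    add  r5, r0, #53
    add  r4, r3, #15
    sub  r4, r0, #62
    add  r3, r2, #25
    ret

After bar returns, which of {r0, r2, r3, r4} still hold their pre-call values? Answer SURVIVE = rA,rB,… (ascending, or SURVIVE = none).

prologue: push r1 → mem[0x81]=0x6b, sp=0x81
prologue: push r4 → mem[0x80]=0x91, sp=0x80
prologue: push r5 → mem[0x7f]=0x5f, sp=0x7f
body[0] sub  r5, r4, #53 → r5=0x5c
body[1] sub  r5, r2, r4 → r5=0x67
body[2] sub  r1, r5, r2 → r1=0x6f
body[3] add  r1, r1, r3 → r1=0xbd
body[4] add  r5, r0, #53 → r5=0xad
body[5] add  r4, r3, #15 → r4=0x5d
body[6] sub  r4, r0, #62 → r4=0x3a
body[7] add  r3, r2, #25 → r3=0x11
epilogue: pop r5=0x5f, sp=0x80
epilogue: pop r4=0x91, sp=0x81
epilogue: pop r1=0x6b, sp=0x82
r0: callee-saved, written=False
r2: caller-saved, written=False
r3: caller-saved, written=True
r4: callee-saved, written=True

SURVIVE = r0,r2,r4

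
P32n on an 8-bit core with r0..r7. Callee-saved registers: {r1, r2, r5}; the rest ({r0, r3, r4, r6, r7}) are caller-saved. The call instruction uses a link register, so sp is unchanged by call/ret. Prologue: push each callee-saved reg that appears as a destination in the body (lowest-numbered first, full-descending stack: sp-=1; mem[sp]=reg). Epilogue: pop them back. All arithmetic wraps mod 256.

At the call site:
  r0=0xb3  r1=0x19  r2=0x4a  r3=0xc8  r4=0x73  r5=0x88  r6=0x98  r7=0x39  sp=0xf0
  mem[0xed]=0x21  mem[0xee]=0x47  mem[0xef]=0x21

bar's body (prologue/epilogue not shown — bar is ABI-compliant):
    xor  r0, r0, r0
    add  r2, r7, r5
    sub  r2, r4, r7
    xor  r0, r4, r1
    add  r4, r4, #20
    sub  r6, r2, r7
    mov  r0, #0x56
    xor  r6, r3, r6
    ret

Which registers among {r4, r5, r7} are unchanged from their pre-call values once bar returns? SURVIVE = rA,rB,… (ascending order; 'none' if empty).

prologue: push r2 → mem[0xef]=0x4a, sp=0xef
body[0] xor  r0, r0, r0 → r0=0x00
body[1] add  r2, r7, r5 → r2=0xc1
body[2] sub  r2, r4, r7 → r2=0x3a
body[3] xor  r0, r4, r1 → r0=0x6a
body[4] add  r4, r4, #20 → r4=0x87
body[5] sub  r6, r2, r7 → r6=0x01
body[6] mov  r0, #0x56 → r0=0x56
body[7] xor  r6, r3, r6 → r6=0xc9
epilogue: pop r2=0x4a, sp=0xf0
r4: caller-saved, written=True
r5: callee-saved, written=False
r7: caller-saved, written=False

SURVIVE = r5,r7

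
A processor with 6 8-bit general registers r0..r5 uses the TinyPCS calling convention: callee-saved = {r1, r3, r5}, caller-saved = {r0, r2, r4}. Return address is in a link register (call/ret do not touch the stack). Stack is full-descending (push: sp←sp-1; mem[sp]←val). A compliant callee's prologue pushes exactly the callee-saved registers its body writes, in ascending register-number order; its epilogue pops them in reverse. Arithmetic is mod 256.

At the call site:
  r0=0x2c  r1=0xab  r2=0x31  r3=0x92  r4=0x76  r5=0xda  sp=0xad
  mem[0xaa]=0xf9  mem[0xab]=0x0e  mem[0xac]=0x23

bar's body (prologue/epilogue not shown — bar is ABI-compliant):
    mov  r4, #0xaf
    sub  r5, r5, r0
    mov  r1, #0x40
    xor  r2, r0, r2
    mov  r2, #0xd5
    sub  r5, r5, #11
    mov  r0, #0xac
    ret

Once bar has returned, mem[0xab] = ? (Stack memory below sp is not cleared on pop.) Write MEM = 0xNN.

prologue: push r1 → mem[0xac]=0xab, sp=0xac
prologue: push r5 → mem[0xab]=0xda, sp=0xab
body[0] mov  r4, #0xaf → r4=0xaf
body[1] sub  r5, r5, r0 → r5=0xae
body[2] mov  r1, #0x40 → r1=0x40
body[3] xor  r2, r0, r2 → r2=0x1d
body[4] mov  r2, #0xd5 → r2=0xd5
body[5] sub  r5, r5, #11 → r5=0xa3
body[6] mov  r0, #0xac → r0=0xac
epilogue: pop r5=0xda, sp=0xac
epilogue: pop r1=0xab, sp=0xad
prologue pushed ['r1', 'r5'] at ['0xac', '0xab']

MEM = 0xda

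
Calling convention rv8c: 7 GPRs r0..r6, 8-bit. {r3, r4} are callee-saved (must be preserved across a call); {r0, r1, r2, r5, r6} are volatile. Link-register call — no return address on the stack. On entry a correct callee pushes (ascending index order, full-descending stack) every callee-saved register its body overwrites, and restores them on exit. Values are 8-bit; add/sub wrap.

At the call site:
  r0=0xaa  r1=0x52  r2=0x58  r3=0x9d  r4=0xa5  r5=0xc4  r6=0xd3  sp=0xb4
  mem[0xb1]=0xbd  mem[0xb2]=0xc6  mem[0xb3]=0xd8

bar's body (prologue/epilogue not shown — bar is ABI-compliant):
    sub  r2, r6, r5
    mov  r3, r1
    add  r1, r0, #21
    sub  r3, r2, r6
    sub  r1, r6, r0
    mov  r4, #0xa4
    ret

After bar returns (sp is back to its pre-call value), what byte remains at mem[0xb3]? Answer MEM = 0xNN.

prologue: push r3 -> mem[0xb3]=0x9d, sp=0xb3
prologue: push r4 -> mem[0xb2]=0xa5, sp=0xb2
body[0] sub  r2, r6, r5 -> r2=0x0f
body[1] mov  r3, r1 -> r3=0x52
body[2] add  r1, r0, #21 -> r1=0xbf
body[3] sub  r3, r2, r6 -> r3=0x3c
body[4] sub  r1, r6, r0 -> r1=0x29
body[5] mov  r4, #0xa4 -> r4=0xa4
epilogue: pop r4=0xa5, sp=0xb3
epilogue: pop r3=0x9d, sp=0xb4
prologue pushed ['r3', 'r4'] at ['0xb3', '0xb2']

MEM = 0x9d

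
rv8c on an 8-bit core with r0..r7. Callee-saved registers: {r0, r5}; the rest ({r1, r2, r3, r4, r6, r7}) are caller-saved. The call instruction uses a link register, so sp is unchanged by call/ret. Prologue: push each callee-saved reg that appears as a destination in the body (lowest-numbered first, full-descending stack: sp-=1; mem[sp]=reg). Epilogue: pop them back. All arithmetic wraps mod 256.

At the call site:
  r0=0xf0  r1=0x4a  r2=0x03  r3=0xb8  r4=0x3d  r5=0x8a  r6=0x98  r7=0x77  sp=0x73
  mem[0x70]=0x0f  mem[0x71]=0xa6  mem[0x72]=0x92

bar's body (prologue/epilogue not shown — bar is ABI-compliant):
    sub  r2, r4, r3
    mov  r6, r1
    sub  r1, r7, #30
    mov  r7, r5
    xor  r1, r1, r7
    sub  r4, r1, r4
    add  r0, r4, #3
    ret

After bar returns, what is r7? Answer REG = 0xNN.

prologue: push r0 -> mem[0x72]=0xf0, sp=0x72
body[0] sub  r2, r4, r3 -> r2=0x85
body[1] mov  r6, r1 -> r6=0x4a
body[2] sub  r1, r7, #30 -> r1=0x59
body[3] mov  r7, r5 -> r7=0x8a
body[4] xor  r1, r1, r7 -> r1=0xd3
body[5] sub  r4, r1, r4 -> r4=0x96
body[6] add  r0, r4, #3 -> r0=0x99
epilogue: pop r0=0xf0, sp=0x73
r7 is caller-saved -> body value

REG = 0x8a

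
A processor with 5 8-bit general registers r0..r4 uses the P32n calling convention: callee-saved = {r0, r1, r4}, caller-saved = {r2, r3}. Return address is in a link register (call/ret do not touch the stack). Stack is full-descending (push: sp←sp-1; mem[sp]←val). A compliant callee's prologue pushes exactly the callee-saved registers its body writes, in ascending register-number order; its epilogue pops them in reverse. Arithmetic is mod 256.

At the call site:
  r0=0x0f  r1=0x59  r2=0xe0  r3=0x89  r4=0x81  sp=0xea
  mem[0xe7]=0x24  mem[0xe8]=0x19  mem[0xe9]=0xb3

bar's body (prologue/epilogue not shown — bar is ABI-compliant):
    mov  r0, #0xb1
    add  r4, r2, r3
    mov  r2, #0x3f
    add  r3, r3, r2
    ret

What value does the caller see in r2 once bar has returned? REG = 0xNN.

prologue: push r0 → mem[0xe9]=0x0f, sp=0xe9
prologue: push r4 → mem[0xe8]=0x81, sp=0xe8
body[0] mov  r0, #0xb1 → r0=0xb1
body[1] add  r4, r2, r3 → r4=0x69
body[2] mov  r2, #0x3f → r2=0x3f
body[3] add  r3, r3, r2 → r3=0xc8
epilogue: pop r4=0x81, sp=0xe9
epilogue: pop r0=0x0f, sp=0xea
r2 is caller-saved → body value

REG = 0x3f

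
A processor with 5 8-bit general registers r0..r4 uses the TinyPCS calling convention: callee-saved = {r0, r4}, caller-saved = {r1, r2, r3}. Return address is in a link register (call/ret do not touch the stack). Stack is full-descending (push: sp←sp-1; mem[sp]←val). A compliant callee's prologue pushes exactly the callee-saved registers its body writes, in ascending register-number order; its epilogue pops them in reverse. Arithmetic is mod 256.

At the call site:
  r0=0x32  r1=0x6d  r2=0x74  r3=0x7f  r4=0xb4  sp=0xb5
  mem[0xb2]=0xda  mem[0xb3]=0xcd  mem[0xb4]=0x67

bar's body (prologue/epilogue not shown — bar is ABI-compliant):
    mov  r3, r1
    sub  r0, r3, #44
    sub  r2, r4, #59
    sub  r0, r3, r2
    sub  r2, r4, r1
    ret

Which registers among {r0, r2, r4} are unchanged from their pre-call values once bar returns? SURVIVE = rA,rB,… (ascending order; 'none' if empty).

SURVIVE = r0,r4

prologue: push r0 → mem[0xb4]=0x32, sp=0xb4
body[0] mov  r3, r1 → r3=0x6d
body[1] sub  r0, r3, #44 → r0=0x41
body[2] sub  r2, r4, #59 → r2=0x79
body[3] sub  r0, r3, r2 → r0=0xf4
body[4] sub  r2, r4, r1 → r2=0x47
epilogue: pop r0=0x32, sp=0xb5
r0: callee-saved, written=True
r2: caller-saved, written=True
r4: callee-saved, written=False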